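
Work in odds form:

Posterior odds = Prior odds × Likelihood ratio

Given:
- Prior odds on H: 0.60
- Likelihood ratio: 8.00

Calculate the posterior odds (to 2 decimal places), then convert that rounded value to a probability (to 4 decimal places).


Step 1: Calculate posterior odds
Posterior odds = Prior odds × LR
               = 0.60 × 8.00
               = 4.80

Step 2: Convert to probability
P(H|E) = Posterior odds / (1 + Posterior odds)
       = 4.80 / (1 + 4.80)
       = 4.80 / 5.80
       = 0.8276

The evidence increased P(H) from 0.3750 to 0.8276.


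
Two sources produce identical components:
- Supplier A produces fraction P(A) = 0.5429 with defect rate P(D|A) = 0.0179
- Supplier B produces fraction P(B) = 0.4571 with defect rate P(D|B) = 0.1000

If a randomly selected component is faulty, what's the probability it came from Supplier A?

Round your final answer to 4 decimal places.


Let A = from Supplier A, D = faulty

Given:
- P(A) = 0.5429, P(B) = 0.4571
- P(D|A) = 0.0179, P(D|B) = 0.1000

Step 1: Find P(D)
P(D) = P(D|A)P(A) + P(D|B)P(B)
     = 0.0179 × 0.5429 + 0.1000 × 0.4571
     = 0.00971791 + 0.04571000
     = 0.05542791

Step 2: Apply Bayes' theorem
P(A|D) = P(D|A)P(A) / P(D)
       = 0.00971791 / 0.05542791
       = 0.1753


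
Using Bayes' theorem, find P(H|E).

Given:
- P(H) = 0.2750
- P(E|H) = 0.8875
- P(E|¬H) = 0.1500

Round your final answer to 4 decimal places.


Bayes' theorem: P(H|E) = P(E|H) × P(H) / P(E)

Step 1: Calculate P(E) using law of total probability
P(E) = P(E|H)P(H) + P(E|¬H)P(¬H)
     = 0.8875 × 0.2750 + 0.1500 × 0.7250
     = 0.24406250 + 0.10875000
     = 0.35281250

Step 2: Apply Bayes' theorem
P(H|E) = P(E|H) × P(H) / P(E)
       = 0.24406250 / 0.35281250
       = 0.6918


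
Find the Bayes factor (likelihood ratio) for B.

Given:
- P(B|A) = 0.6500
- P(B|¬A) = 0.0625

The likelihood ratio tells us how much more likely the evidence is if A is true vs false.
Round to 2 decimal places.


Likelihood Ratio (LR) = P(B|A) / P(B|¬A)

LR = 0.6500 / 0.0625
   = 10.40

The evidence is 10.40 times more likely if A is true than if A is false.
Since LR > 1, the evidence supports A over ¬A.


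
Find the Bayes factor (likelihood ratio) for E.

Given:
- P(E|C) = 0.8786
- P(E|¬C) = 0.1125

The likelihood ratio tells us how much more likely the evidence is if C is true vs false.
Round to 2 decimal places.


Likelihood Ratio (LR) = P(E|C) / P(E|¬C)

LR = 0.8786 / 0.1125
   = 7.81

The evidence is 7.81 times more likely if C is true than if C is false.
LR > 1, so observing E raises the odds in favor of C.


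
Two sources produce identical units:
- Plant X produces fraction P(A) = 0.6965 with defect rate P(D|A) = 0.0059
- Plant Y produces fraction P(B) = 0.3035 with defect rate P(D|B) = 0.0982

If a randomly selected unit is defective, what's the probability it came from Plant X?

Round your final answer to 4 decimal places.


Let A = from Plant X, D = defective

Given:
- P(A) = 0.6965, P(B) = 0.3035
- P(D|A) = 0.0059, P(D|B) = 0.0982

Step 1: Find P(D)
P(D) = P(D|A)P(A) + P(D|B)P(B)
     = 0.0059 × 0.6965 + 0.0982 × 0.3035
     = 0.00410935 + 0.02980370
     = 0.03391305

Step 2: Apply Bayes' theorem
P(A|D) = P(D|A)P(A) / P(D)
       = 0.00410935 / 0.03391305
       = 0.1212


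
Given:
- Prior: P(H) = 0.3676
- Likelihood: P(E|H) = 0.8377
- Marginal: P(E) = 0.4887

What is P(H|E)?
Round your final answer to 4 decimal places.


Using Bayes' theorem:

P(H|E) = P(E|H) × P(H) / P(E)
       = 0.8377 × 0.3676 / 0.4887
       = 0.30793852 / 0.4887
       = 0.6301

The evidence strengthens our belief in H.
Prior: 0.3676 → Posterior: 0.6301


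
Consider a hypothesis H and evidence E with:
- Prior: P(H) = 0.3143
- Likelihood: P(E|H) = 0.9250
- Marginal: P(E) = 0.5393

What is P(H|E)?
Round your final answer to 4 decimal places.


Using Bayes' theorem:

P(H|E) = P(E|H) × P(H) / P(E)
       = 0.9250 × 0.3143 / 0.5393
       = 0.29072750 / 0.5393
       = 0.5391

The evidence strengthens our belief in H.
Prior: 0.3143 → Posterior: 0.5391


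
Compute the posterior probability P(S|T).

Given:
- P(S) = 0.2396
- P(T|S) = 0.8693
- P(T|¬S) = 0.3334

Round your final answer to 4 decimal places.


Bayes' theorem: P(S|T) = P(T|S) × P(S) / P(T)

Step 1: Calculate P(T) using law of total probability
P(T) = P(T|S)P(S) + P(T|¬S)P(¬S)
     = 0.8693 × 0.2396 + 0.3334 × 0.7604
     = 0.20828428 + 0.25351736
     = 0.46180164

Step 2: Apply Bayes' theorem
P(S|T) = P(T|S) × P(S) / P(T)
       = 0.20828428 / 0.46180164
       = 0.4510


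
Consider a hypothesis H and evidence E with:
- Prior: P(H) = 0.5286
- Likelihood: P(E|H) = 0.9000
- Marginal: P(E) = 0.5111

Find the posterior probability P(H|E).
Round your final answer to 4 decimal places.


Using Bayes' theorem:

P(H|E) = P(E|H) × P(H) / P(E)
       = 0.9000 × 0.5286 / 0.5111
       = 0.47574000 / 0.5111
       = 0.9308

The evidence strengthens our belief in H.
Prior: 0.5286 → Posterior: 0.9308


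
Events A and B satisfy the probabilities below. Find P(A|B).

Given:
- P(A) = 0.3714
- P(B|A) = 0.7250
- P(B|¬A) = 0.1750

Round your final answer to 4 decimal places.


Bayes' theorem: P(A|B) = P(B|A) × P(A) / P(B)

Step 1: Calculate P(B) using law of total probability
P(B) = P(B|A)P(A) + P(B|¬A)P(¬A)
     = 0.7250 × 0.3714 + 0.1750 × 0.6286
     = 0.26926500 + 0.11000500
     = 0.37927000

Step 2: Apply Bayes' theorem
P(A|B) = P(B|A) × P(A) / P(B)
       = 0.26926500 / 0.37927000
       = 0.7100


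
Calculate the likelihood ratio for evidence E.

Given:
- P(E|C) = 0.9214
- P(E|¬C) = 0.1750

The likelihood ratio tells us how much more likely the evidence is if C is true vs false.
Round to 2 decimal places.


Likelihood Ratio (LR) = P(E|C) / P(E|¬C)

LR = 0.9214 / 0.1750
   = 5.27

The evidence is 5.27 times more likely if C is true than if C is false.
LR > 1, so observing E raises the odds in favor of C.


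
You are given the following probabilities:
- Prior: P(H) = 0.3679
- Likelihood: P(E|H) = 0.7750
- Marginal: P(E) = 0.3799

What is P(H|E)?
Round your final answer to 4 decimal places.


Using Bayes' theorem:

P(H|E) = P(E|H) × P(H) / P(E)
       = 0.7750 × 0.3679 / 0.3799
       = 0.28512250 / 0.3799
       = 0.7505

The evidence strengthens our belief in H.
Prior: 0.3679 → Posterior: 0.7505


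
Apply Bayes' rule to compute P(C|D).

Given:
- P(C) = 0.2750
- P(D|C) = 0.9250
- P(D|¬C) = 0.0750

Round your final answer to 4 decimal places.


Bayes' theorem: P(C|D) = P(D|C) × P(C) / P(D)

Step 1: Calculate P(D) using law of total probability
P(D) = P(D|C)P(C) + P(D|¬C)P(¬C)
     = 0.9250 × 0.2750 + 0.0750 × 0.7250
     = 0.25437500 + 0.05437500
     = 0.30875000

Step 2: Apply Bayes' theorem
P(C|D) = P(D|C) × P(C) / P(D)
       = 0.25437500 / 0.30875000
       = 0.8239


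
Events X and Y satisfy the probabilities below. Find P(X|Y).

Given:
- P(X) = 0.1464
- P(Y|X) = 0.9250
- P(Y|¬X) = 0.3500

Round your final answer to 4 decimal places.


Bayes' theorem: P(X|Y) = P(Y|X) × P(X) / P(Y)

Step 1: Calculate P(Y) using law of total probability
P(Y) = P(Y|X)P(X) + P(Y|¬X)P(¬X)
     = 0.9250 × 0.1464 + 0.3500 × 0.8536
     = 0.13542000 + 0.29876000
     = 0.43418000

Step 2: Apply Bayes' theorem
P(X|Y) = P(Y|X) × P(X) / P(Y)
       = 0.13542000 / 0.43418000
       = 0.3119


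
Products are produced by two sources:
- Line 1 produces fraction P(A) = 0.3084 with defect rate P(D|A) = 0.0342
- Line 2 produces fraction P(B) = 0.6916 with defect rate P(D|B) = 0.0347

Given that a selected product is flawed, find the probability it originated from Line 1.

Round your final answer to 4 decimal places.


Let A = from Line 1, D = flawed

Given:
- P(A) = 0.3084, P(B) = 0.6916
- P(D|A) = 0.0342, P(D|B) = 0.0347

Step 1: Find P(D)
P(D) = P(D|A)P(A) + P(D|B)P(B)
     = 0.0342 × 0.3084 + 0.0347 × 0.6916
     = 0.01054728 + 0.02399852
     = 0.03454580

Step 2: Apply Bayes' theorem
P(A|D) = P(D|A)P(A) / P(D)
       = 0.01054728 / 0.03454580
       = 0.3053


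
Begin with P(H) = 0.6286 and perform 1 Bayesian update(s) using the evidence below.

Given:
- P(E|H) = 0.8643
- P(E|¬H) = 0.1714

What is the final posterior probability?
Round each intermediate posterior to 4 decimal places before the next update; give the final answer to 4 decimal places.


Sequential Bayesian updating:

Initial prior: P(H) = 0.6286

Update 1:
  P(E) = 0.8643 × 0.6286 + 0.1714 × 0.3714 = 0.54329898 + 0.06365796 = 0.60695694
  P(H|E) = 0.54329898 / 0.60695694 = 0.8951

Final posterior: 0.8951


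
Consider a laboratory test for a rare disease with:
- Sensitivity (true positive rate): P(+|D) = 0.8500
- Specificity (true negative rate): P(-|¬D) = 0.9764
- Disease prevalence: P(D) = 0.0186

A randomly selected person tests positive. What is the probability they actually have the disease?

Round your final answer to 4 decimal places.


Let D = has disease, + = positive test

Given:
- P(D) = 0.0186 (prevalence)
- P(+|D) = 0.8500 (sensitivity)
- P(-|¬D) = 0.9764 (specificity)
- P(+|¬D) = 0.0236 (false positive rate = 1 - specificity)

Step 1: Find P(+)
P(+) = P(+|D)P(D) + P(+|¬D)P(¬D)
     = 0.8500 × 0.0186 + 0.0236 × 0.9814
     = 0.01581000 + 0.02316104
     = 0.03897104

Step 2: Apply Bayes' theorem for P(D|+)
P(D|+) = P(+|D)P(D) / P(+)
       = 0.01581000 / 0.03897104
       = 0.4057


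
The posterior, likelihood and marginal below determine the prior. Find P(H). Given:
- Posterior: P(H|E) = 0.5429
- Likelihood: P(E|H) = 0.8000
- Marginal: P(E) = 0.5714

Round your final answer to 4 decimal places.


From Bayes' theorem: P(H|E) = P(E|H) × P(H) / P(E)

Rearranging for P(H):
P(H) = P(H|E) × P(E) / P(E|H)
     = 0.5429 × 0.5714 / 0.8000
     = 0.31021306 / 0.8000
     = 0.3878


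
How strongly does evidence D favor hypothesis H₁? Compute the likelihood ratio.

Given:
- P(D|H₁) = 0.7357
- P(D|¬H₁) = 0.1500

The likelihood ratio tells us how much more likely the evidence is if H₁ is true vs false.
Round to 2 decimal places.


Likelihood Ratio (LR) = P(D|H₁) / P(D|¬H₁)

LR = 0.7357 / 0.1500
   = 4.90

The evidence is 4.90 times more likely if H₁ is true than if H₁ is false.
Since LR > 1, the evidence supports H₁ over ¬H₁.


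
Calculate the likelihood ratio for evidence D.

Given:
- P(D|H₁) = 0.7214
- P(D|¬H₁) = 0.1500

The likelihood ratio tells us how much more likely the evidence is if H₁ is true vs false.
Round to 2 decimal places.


Likelihood Ratio (LR) = P(D|H₁) / P(D|¬H₁)

LR = 0.7214 / 0.1500
   = 4.81

The evidence is 4.81 times more likely if H₁ is true than if H₁ is false.
Since LR > 1, the evidence supports H₁ over ¬H₁.


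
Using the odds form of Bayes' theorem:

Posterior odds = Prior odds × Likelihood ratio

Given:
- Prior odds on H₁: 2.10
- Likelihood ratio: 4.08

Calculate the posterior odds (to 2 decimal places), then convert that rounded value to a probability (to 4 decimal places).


Step 1: Calculate posterior odds
Posterior odds = Prior odds × LR
               = 2.10 × 4.08
               = 8.57

Step 2: Convert to probability
P(H₁|E) = Posterior odds / (1 + Posterior odds)
       = 8.57 / (1 + 8.57)
       = 8.57 / 9.57
       = 0.8955

The evidence increased P(H₁) from 0.6774 to 0.8955.


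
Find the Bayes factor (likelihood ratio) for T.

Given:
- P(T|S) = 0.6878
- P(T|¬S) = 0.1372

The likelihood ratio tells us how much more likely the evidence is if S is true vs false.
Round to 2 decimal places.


Likelihood Ratio (LR) = P(T|S) / P(T|¬S)

LR = 0.6878 / 0.1372
   = 5.01

The evidence is 5.01 times more likely if S is true than if S is false.
LR > 1, so observing T raises the odds in favor of S.


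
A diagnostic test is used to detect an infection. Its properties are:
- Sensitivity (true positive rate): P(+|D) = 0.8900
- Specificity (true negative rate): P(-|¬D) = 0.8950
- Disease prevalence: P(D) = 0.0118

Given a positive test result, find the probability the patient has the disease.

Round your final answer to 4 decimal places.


Let D = has disease, + = positive test

Given:
- P(D) = 0.0118 (prevalence)
- P(+|D) = 0.8900 (sensitivity)
- P(-|¬D) = 0.8950 (specificity)
- P(+|¬D) = 0.1050 (false positive rate = 1 - specificity)

Step 1: Find P(+)
P(+) = P(+|D)P(D) + P(+|¬D)P(¬D)
     = 0.8900 × 0.0118 + 0.1050 × 0.9882
     = 0.01050200 + 0.10376100
     = 0.11426300

Step 2: Apply Bayes' theorem for P(D|+)
P(D|+) = P(+|D)P(D) / P(+)
       = 0.01050200 / 0.11426300
       = 0.0919


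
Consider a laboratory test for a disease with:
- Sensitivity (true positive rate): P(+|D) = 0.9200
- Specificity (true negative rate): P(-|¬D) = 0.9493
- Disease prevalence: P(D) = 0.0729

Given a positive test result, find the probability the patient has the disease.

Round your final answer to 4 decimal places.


Let D = has disease, + = positive test

Given:
- P(D) = 0.0729 (prevalence)
- P(+|D) = 0.9200 (sensitivity)
- P(-|¬D) = 0.9493 (specificity)
- P(+|¬D) = 0.0507 (false positive rate = 1 - specificity)

Step 1: Find P(+)
P(+) = P(+|D)P(D) + P(+|¬D)P(¬D)
     = 0.9200 × 0.0729 + 0.0507 × 0.9271
     = 0.06706800 + 0.04700397
     = 0.11407197

Step 2: Apply Bayes' theorem for P(D|+)
P(D|+) = P(+|D)P(D) / P(+)
       = 0.06706800 / 0.11407197
       = 0.5879


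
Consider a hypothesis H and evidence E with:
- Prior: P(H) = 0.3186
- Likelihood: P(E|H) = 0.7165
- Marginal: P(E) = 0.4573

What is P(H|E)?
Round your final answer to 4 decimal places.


Using Bayes' theorem:

P(H|E) = P(E|H) × P(H) / P(E)
       = 0.7165 × 0.3186 / 0.4573
       = 0.22827690 / 0.4573
       = 0.4992

The evidence strengthens our belief in H.
Prior: 0.3186 → Posterior: 0.4992


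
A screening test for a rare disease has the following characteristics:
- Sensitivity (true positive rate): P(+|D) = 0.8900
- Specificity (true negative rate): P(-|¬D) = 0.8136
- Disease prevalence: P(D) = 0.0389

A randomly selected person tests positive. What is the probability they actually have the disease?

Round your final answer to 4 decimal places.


Let D = has disease, + = positive test

Given:
- P(D) = 0.0389 (prevalence)
- P(+|D) = 0.8900 (sensitivity)
- P(-|¬D) = 0.8136 (specificity)
- P(+|¬D) = 0.1864 (false positive rate = 1 - specificity)

Step 1: Find P(+)
P(+) = P(+|D)P(D) + P(+|¬D)P(¬D)
     = 0.8900 × 0.0389 + 0.1864 × 0.9611
     = 0.03462100 + 0.17914904
     = 0.21377004

Step 2: Apply Bayes' theorem for P(D|+)
P(D|+) = P(+|D)P(D) / P(+)
       = 0.03462100 / 0.21377004
       = 0.1620


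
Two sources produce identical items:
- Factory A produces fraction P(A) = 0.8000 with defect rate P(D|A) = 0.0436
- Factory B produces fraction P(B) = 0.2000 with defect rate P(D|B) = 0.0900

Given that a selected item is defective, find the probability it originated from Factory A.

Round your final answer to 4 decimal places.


Let A = from Factory A, D = defective

Given:
- P(A) = 0.8000, P(B) = 0.2000
- P(D|A) = 0.0436, P(D|B) = 0.0900

Step 1: Find P(D)
P(D) = P(D|A)P(A) + P(D|B)P(B)
     = 0.0436 × 0.8000 + 0.0900 × 0.2000
     = 0.03488000 + 0.01800000
     = 0.05288000

Step 2: Apply Bayes' theorem
P(A|D) = P(D|A)P(A) / P(D)
       = 0.03488000 / 0.05288000
       = 0.6596


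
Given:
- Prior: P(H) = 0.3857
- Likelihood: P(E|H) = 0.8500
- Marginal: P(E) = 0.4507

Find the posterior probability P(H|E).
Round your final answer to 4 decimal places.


Using Bayes' theorem:

P(H|E) = P(E|H) × P(H) / P(E)
       = 0.8500 × 0.3857 / 0.4507
       = 0.32784500 / 0.4507
       = 0.7274

The evidence strengthens our belief in H.
Prior: 0.3857 → Posterior: 0.7274


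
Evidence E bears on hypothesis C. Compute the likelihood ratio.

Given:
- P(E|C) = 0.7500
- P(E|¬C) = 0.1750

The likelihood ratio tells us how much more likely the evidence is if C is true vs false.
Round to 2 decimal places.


Likelihood Ratio (LR) = P(E|C) / P(E|¬C)

LR = 0.7500 / 0.1750
   = 4.29

The evidence is 4.29 times more likely if C is true than if C is false.
Because LR exceeds 1, E is evidence for C.


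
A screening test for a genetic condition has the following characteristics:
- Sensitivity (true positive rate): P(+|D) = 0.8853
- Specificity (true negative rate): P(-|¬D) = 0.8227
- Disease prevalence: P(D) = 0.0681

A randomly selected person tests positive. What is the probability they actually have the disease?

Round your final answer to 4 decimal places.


Let D = has disease, + = positive test

Given:
- P(D) = 0.0681 (prevalence)
- P(+|D) = 0.8853 (sensitivity)
- P(-|¬D) = 0.8227 (specificity)
- P(+|¬D) = 0.1773 (false positive rate = 1 - specificity)

Step 1: Find P(+)
P(+) = P(+|D)P(D) + P(+|¬D)P(¬D)
     = 0.8853 × 0.0681 + 0.1773 × 0.9319
     = 0.06028893 + 0.16522587
     = 0.22551480

Step 2: Apply Bayes' theorem for P(D|+)
P(D|+) = P(+|D)P(D) / P(+)
       = 0.06028893 / 0.22551480
       = 0.2673


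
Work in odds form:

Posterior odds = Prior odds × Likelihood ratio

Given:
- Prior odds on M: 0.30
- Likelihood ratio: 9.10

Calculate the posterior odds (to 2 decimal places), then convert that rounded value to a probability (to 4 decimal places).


Step 1: Calculate posterior odds
Posterior odds = Prior odds × LR
               = 0.30 × 9.10
               = 2.73

Step 2: Convert to probability
P(M|E) = Posterior odds / (1 + Posterior odds)
       = 2.73 / (1 + 2.73)
       = 2.73 / 3.73
       = 0.7319

The evidence increased P(M) from 0.2308 to 0.7319.


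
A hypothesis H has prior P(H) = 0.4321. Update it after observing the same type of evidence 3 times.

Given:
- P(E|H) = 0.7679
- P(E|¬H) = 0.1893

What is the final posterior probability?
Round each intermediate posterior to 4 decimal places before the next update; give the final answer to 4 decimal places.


Sequential Bayesian updating:

Initial prior: P(H) = 0.4321

Update 1:
  P(E) = 0.7679 × 0.4321 + 0.1893 × 0.5679 = 0.33180959 + 0.10750347 = 0.43931306
  P(H|E) = 0.33180959 / 0.43931306 = 0.7553

Update 2:
  P(E) = 0.7679 × 0.7553 + 0.1893 × 0.2447 = 0.57999487 + 0.04632171 = 0.62631658
  P(H|E) = 0.57999487 / 0.62631658 = 0.9260

Update 3:
  P(E) = 0.7679 × 0.9260 + 0.1893 × 0.0740 = 0.71107540 + 0.01400820 = 0.72508360
  P(H|E) = 0.71107540 / 0.72508360 = 0.9807

Final posterior: 0.9807


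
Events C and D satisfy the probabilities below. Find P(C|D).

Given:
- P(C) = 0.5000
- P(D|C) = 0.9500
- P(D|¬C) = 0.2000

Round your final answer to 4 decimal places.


Bayes' theorem: P(C|D) = P(D|C) × P(C) / P(D)

Step 1: Calculate P(D) using law of total probability
P(D) = P(D|C)P(C) + P(D|¬C)P(¬C)
     = 0.9500 × 0.5000 + 0.2000 × 0.5000
     = 0.47500000 + 0.10000000
     = 0.57500000

Step 2: Apply Bayes' theorem
P(C|D) = P(D|C) × P(C) / P(D)
       = 0.47500000 / 0.57500000
       = 0.8261


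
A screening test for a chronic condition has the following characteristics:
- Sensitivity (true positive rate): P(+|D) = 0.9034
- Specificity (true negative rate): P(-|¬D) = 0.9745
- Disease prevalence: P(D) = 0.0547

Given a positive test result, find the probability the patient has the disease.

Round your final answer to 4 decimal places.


Let D = has disease, + = positive test

Given:
- P(D) = 0.0547 (prevalence)
- P(+|D) = 0.9034 (sensitivity)
- P(-|¬D) = 0.9745 (specificity)
- P(+|¬D) = 0.0255 (false positive rate = 1 - specificity)

Step 1: Find P(+)
P(+) = P(+|D)P(D) + P(+|¬D)P(¬D)
     = 0.9034 × 0.0547 + 0.0255 × 0.9453
     = 0.04941598 + 0.02410515
     = 0.07352113

Step 2: Apply Bayes' theorem for P(D|+)
P(D|+) = P(+|D)P(D) / P(+)
       = 0.04941598 / 0.07352113
       = 0.6721


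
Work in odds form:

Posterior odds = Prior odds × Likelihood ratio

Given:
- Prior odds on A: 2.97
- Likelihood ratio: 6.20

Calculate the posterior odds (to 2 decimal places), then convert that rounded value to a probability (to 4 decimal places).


Step 1: Calculate posterior odds
Posterior odds = Prior odds × LR
               = 2.97 × 6.20
               = 18.41

Step 2: Convert to probability
P(A|E) = Posterior odds / (1 + Posterior odds)
       = 18.41 / (1 + 18.41)
       = 18.41 / 19.41
       = 0.9485

The evidence increased P(A) from 0.7481 to 0.9485.


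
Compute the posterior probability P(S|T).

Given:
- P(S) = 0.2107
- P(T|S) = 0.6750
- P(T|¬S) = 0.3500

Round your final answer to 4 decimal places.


Bayes' theorem: P(S|T) = P(T|S) × P(S) / P(T)

Step 1: Calculate P(T) using law of total probability
P(T) = P(T|S)P(S) + P(T|¬S)P(¬S)
     = 0.6750 × 0.2107 + 0.3500 × 0.7893
     = 0.14222250 + 0.27625500
     = 0.41847750

Step 2: Apply Bayes' theorem
P(S|T) = P(T|S) × P(S) / P(T)
       = 0.14222250 / 0.41847750
       = 0.3399


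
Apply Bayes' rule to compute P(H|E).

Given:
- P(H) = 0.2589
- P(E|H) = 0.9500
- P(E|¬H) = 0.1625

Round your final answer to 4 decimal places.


Bayes' theorem: P(H|E) = P(E|H) × P(H) / P(E)

Step 1: Calculate P(E) using law of total probability
P(E) = P(E|H)P(H) + P(E|¬H)P(¬H)
     = 0.9500 × 0.2589 + 0.1625 × 0.7411
     = 0.24595500 + 0.12042875
     = 0.36638375

Step 2: Apply Bayes' theorem
P(H|E) = P(E|H) × P(H) / P(E)
       = 0.24595500 / 0.36638375
       = 0.6713


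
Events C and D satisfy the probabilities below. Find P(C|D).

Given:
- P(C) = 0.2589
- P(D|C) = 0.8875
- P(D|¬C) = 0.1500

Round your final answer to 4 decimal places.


Bayes' theorem: P(C|D) = P(D|C) × P(C) / P(D)

Step 1: Calculate P(D) using law of total probability
P(D) = P(D|C)P(C) + P(D|¬C)P(¬C)
     = 0.8875 × 0.2589 + 0.1500 × 0.7411
     = 0.22977375 + 0.11116500
     = 0.34093875

Step 2: Apply Bayes' theorem
P(C|D) = P(D|C) × P(C) / P(D)
       = 0.22977375 / 0.34093875
       = 0.6739


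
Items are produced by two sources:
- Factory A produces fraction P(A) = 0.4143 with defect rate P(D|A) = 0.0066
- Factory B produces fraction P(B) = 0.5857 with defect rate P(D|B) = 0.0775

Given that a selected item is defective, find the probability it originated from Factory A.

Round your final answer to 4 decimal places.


Let A = from Factory A, D = defective

Given:
- P(A) = 0.4143, P(B) = 0.5857
- P(D|A) = 0.0066, P(D|B) = 0.0775

Step 1: Find P(D)
P(D) = P(D|A)P(A) + P(D|B)P(B)
     = 0.0066 × 0.4143 + 0.0775 × 0.5857
     = 0.00273438 + 0.04539175
     = 0.04812613

Step 2: Apply Bayes' theorem
P(A|D) = P(D|A)P(A) / P(D)
       = 0.00273438 / 0.04812613
       = 0.0568


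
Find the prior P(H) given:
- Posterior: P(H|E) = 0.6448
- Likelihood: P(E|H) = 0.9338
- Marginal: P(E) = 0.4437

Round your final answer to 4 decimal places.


From Bayes' theorem: P(H|E) = P(E|H) × P(H) / P(E)

Rearranging for P(H):
P(H) = P(H|E) × P(E) / P(E|H)
     = 0.6448 × 0.4437 / 0.9338
     = 0.28609776 / 0.9338
     = 0.3064


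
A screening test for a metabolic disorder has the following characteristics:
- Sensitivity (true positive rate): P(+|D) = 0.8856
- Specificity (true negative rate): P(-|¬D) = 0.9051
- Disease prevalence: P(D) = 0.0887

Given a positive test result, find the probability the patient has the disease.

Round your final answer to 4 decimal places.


Let D = has disease, + = positive test

Given:
- P(D) = 0.0887 (prevalence)
- P(+|D) = 0.8856 (sensitivity)
- P(-|¬D) = 0.9051 (specificity)
- P(+|¬D) = 0.0949 (false positive rate = 1 - specificity)

Step 1: Find P(+)
P(+) = P(+|D)P(D) + P(+|¬D)P(¬D)
     = 0.8856 × 0.0887 + 0.0949 × 0.9113
     = 0.07855272 + 0.08648237
     = 0.16503509

Step 2: Apply Bayes' theorem for P(D|+)
P(D|+) = P(+|D)P(D) / P(+)
       = 0.07855272 / 0.16503509
       = 0.4760


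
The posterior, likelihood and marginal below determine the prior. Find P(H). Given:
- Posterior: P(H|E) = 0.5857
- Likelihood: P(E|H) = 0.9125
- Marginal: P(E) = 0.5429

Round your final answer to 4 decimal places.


From Bayes' theorem: P(H|E) = P(E|H) × P(H) / P(E)

Rearranging for P(H):
P(H) = P(H|E) × P(E) / P(E|H)
     = 0.5857 × 0.5429 / 0.9125
     = 0.31797653 / 0.9125
     = 0.3485


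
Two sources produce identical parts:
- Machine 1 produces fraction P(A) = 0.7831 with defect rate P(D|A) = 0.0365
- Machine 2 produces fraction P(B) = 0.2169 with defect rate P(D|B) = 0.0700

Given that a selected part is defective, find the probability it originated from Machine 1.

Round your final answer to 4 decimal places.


Let A = from Machine 1, D = defective

Given:
- P(A) = 0.7831, P(B) = 0.2169
- P(D|A) = 0.0365, P(D|B) = 0.0700

Step 1: Find P(D)
P(D) = P(D|A)P(A) + P(D|B)P(B)
     = 0.0365 × 0.7831 + 0.0700 × 0.2169
     = 0.02858315 + 0.01518300
     = 0.04376615

Step 2: Apply Bayes' theorem
P(A|D) = P(D|A)P(A) / P(D)
       = 0.02858315 / 0.04376615
       = 0.6531


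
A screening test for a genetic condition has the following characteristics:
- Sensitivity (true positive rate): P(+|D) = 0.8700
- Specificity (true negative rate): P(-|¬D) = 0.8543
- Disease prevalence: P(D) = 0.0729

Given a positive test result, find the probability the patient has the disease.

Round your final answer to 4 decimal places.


Let D = has disease, + = positive test

Given:
- P(D) = 0.0729 (prevalence)
- P(+|D) = 0.8700 (sensitivity)
- P(-|¬D) = 0.8543 (specificity)
- P(+|¬D) = 0.1457 (false positive rate = 1 - specificity)

Step 1: Find P(+)
P(+) = P(+|D)P(D) + P(+|¬D)P(¬D)
     = 0.8700 × 0.0729 + 0.1457 × 0.9271
     = 0.06342300 + 0.13507847
     = 0.19850147

Step 2: Apply Bayes' theorem for P(D|+)
P(D|+) = P(+|D)P(D) / P(+)
       = 0.06342300 / 0.19850147
       = 0.3195


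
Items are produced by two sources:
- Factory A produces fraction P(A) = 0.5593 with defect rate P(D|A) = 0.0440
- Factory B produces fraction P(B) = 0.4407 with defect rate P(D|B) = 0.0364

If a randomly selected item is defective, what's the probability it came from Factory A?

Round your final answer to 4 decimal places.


Let A = from Factory A, D = defective

Given:
- P(A) = 0.5593, P(B) = 0.4407
- P(D|A) = 0.0440, P(D|B) = 0.0364

Step 1: Find P(D)
P(D) = P(D|A)P(A) + P(D|B)P(B)
     = 0.0440 × 0.5593 + 0.0364 × 0.4407
     = 0.02460920 + 0.01604148
     = 0.04065068

Step 2: Apply Bayes' theorem
P(A|D) = P(D|A)P(A) / P(D)
       = 0.02460920 / 0.04065068
       = 0.6054


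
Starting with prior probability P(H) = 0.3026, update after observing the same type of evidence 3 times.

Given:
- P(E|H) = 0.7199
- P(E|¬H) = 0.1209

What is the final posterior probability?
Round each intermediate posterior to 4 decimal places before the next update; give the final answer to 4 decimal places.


Sequential Bayesian updating:

Initial prior: P(H) = 0.3026

Update 1:
  P(E) = 0.7199 × 0.3026 + 0.1209 × 0.6974 = 0.21784174 + 0.08431566 = 0.30215740
  P(H|E) = 0.21784174 / 0.30215740 = 0.7210

Update 2:
  P(E) = 0.7199 × 0.7210 + 0.1209 × 0.2790 = 0.51904790 + 0.03373110 = 0.55277900
  P(H|E) = 0.51904790 / 0.55277900 = 0.9390

Update 3:
  P(E) = 0.7199 × 0.9390 + 0.1209 × 0.0610 = 0.67598610 + 0.00737490 = 0.68336100
  P(H|E) = 0.67598610 / 0.68336100 = 0.9892

Final posterior: 0.9892


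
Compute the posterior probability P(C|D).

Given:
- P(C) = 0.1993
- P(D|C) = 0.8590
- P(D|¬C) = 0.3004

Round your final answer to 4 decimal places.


Bayes' theorem: P(C|D) = P(D|C) × P(C) / P(D)

Step 1: Calculate P(D) using law of total probability
P(D) = P(D|C)P(C) + P(D|¬C)P(¬C)
     = 0.8590 × 0.1993 + 0.3004 × 0.8007
     = 0.17119870 + 0.24053028
     = 0.41172898

Step 2: Apply Bayes' theorem
P(C|D) = P(D|C) × P(C) / P(D)
       = 0.17119870 / 0.41172898
       = 0.4158


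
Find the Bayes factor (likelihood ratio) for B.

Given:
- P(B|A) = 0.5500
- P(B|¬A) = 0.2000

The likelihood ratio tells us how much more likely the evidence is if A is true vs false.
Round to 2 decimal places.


Likelihood Ratio (LR) = P(B|A) / P(B|¬A)

LR = 0.5500 / 0.2000
   = 2.75

The evidence is 2.75 times more likely if A is true than if A is false.
LR > 1, so observing B raises the odds in favor of A.


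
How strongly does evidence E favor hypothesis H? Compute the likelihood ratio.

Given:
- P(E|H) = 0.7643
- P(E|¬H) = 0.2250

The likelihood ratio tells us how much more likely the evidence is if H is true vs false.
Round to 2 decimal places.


Likelihood Ratio (LR) = P(E|H) / P(E|¬H)

LR = 0.7643 / 0.2250
   = 3.40

The evidence is 3.40 times more likely if H is true than if H is false.
Since LR > 1, the evidence supports H over ¬H.


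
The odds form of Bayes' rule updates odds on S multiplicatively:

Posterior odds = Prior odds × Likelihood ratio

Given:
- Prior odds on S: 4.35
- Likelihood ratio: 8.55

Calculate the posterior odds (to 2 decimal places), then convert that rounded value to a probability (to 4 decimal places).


Step 1: Calculate posterior odds
Posterior odds = Prior odds × LR
               = 4.35 × 8.55
               = 37.19

Step 2: Convert to probability
P(S|E) = Posterior odds / (1 + Posterior odds)
       = 37.19 / (1 + 37.19)
       = 37.19 / 38.19
       = 0.9738

The evidence increased P(S) from 0.8131 to 0.9738.


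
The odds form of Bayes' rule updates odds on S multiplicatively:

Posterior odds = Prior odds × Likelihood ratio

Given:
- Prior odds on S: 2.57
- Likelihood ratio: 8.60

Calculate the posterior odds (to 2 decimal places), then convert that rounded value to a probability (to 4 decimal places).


Step 1: Calculate posterior odds
Posterior odds = Prior odds × LR
               = 2.57 × 8.60
               = 22.10

Step 2: Convert to probability
P(S|E) = Posterior odds / (1 + Posterior odds)
       = 22.10 / (1 + 22.10)
       = 22.10 / 23.10
       = 0.9567

The evidence increased P(S) from 0.7199 to 0.9567.


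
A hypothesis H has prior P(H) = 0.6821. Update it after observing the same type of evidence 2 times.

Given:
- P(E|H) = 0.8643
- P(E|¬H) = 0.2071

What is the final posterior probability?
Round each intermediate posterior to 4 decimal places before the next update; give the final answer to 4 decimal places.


Sequential Bayesian updating:

Initial prior: P(H) = 0.6821

Update 1:
  P(E) = 0.8643 × 0.6821 + 0.2071 × 0.3179 = 0.58953903 + 0.06583709 = 0.65537612
  P(H|E) = 0.58953903 / 0.65537612 = 0.8995

Update 2:
  P(E) = 0.8643 × 0.8995 + 0.2071 × 0.1005 = 0.77743785 + 0.02081355 = 0.79825140
  P(H|E) = 0.77743785 / 0.79825140 = 0.9739

Final posterior: 0.9739


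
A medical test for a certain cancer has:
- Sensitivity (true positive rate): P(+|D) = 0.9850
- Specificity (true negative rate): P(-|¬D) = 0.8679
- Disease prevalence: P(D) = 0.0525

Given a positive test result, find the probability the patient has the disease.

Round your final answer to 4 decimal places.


Let D = has disease, + = positive test

Given:
- P(D) = 0.0525 (prevalence)
- P(+|D) = 0.9850 (sensitivity)
- P(-|¬D) = 0.8679 (specificity)
- P(+|¬D) = 0.1321 (false positive rate = 1 - specificity)

Step 1: Find P(+)
P(+) = P(+|D)P(D) + P(+|¬D)P(¬D)
     = 0.9850 × 0.0525 + 0.1321 × 0.9475
     = 0.05171250 + 0.12516475
     = 0.17687725

Step 2: Apply Bayes' theorem for P(D|+)
P(D|+) = P(+|D)P(D) / P(+)
       = 0.05171250 / 0.17687725
       = 0.2924


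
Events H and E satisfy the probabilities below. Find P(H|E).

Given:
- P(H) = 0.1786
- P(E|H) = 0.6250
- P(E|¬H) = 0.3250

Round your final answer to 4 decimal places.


Bayes' theorem: P(H|E) = P(E|H) × P(H) / P(E)

Step 1: Calculate P(E) using law of total probability
P(E) = P(E|H)P(H) + P(E|¬H)P(¬H)
     = 0.6250 × 0.1786 + 0.3250 × 0.8214
     = 0.11162500 + 0.26695500
     = 0.37858000

Step 2: Apply Bayes' theorem
P(H|E) = P(E|H) × P(H) / P(E)
       = 0.11162500 / 0.37858000
       = 0.2949


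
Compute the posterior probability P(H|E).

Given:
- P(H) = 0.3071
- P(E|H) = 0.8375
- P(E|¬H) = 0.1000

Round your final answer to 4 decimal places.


Bayes' theorem: P(H|E) = P(E|H) × P(H) / P(E)

Step 1: Calculate P(E) using law of total probability
P(E) = P(E|H)P(H) + P(E|¬H)P(¬H)
     = 0.8375 × 0.3071 + 0.1000 × 0.6929
     = 0.25719625 + 0.06929000
     = 0.32648625

Step 2: Apply Bayes' theorem
P(H|E) = P(E|H) × P(H) / P(E)
       = 0.25719625 / 0.32648625
       = 0.7878


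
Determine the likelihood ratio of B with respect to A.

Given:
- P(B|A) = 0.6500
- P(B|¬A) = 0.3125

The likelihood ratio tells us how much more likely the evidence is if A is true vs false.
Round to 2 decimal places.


Likelihood Ratio (LR) = P(B|A) / P(B|¬A)

LR = 0.6500 / 0.3125
   = 2.08

The evidence is 2.08 times more likely if A is true than if A is false.
Because LR exceeds 1, B is evidence for A.


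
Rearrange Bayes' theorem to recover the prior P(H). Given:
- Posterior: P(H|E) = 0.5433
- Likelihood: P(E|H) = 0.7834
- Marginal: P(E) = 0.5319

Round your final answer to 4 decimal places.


From Bayes' theorem: P(H|E) = P(E|H) × P(H) / P(E)

Rearranging for P(H):
P(H) = P(H|E) × P(E) / P(E|H)
     = 0.5433 × 0.5319 / 0.7834
     = 0.28898127 / 0.7834
     = 0.3689


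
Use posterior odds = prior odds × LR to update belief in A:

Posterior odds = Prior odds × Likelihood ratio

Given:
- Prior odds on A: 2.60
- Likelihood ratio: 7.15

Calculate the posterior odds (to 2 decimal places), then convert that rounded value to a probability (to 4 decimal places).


Step 1: Calculate posterior odds
Posterior odds = Prior odds × LR
               = 2.60 × 7.15
               = 18.59

Step 2: Convert to probability
P(A|E) = Posterior odds / (1 + Posterior odds)
       = 18.59 / (1 + 18.59)
       = 18.59 / 19.59
       = 0.9490

The evidence increased P(A) from 0.7222 to 0.9490.


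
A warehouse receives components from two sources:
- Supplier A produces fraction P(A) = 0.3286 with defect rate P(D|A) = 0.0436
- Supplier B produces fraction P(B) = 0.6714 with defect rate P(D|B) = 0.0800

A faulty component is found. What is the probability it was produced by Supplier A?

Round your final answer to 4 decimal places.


Let A = from Supplier A, D = faulty

Given:
- P(A) = 0.3286, P(B) = 0.6714
- P(D|A) = 0.0436, P(D|B) = 0.0800

Step 1: Find P(D)
P(D) = P(D|A)P(A) + P(D|B)P(B)
     = 0.0436 × 0.3286 + 0.0800 × 0.6714
     = 0.01432696 + 0.05371200
     = 0.06803896

Step 2: Apply Bayes' theorem
P(A|D) = P(D|A)P(A) / P(D)
       = 0.01432696 / 0.06803896
       = 0.2106


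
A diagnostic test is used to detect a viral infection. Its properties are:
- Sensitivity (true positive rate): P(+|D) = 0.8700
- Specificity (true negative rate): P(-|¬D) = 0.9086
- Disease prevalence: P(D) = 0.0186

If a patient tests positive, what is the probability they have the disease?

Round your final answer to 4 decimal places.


Let D = has disease, + = positive test

Given:
- P(D) = 0.0186 (prevalence)
- P(+|D) = 0.8700 (sensitivity)
- P(-|¬D) = 0.9086 (specificity)
- P(+|¬D) = 0.0914 (false positive rate = 1 - specificity)

Step 1: Find P(+)
P(+) = P(+|D)P(D) + P(+|¬D)P(¬D)
     = 0.8700 × 0.0186 + 0.0914 × 0.9814
     = 0.01618200 + 0.08969996
     = 0.10588196

Step 2: Apply Bayes' theorem for P(D|+)
P(D|+) = P(+|D)P(D) / P(+)
       = 0.01618200 / 0.10588196
       = 0.1528


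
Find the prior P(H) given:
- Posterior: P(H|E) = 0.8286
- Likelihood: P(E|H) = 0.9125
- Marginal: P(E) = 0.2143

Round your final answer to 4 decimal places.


From Bayes' theorem: P(H|E) = P(E|H) × P(H) / P(E)

Rearranging for P(H):
P(H) = P(H|E) × P(E) / P(E|H)
     = 0.8286 × 0.2143 / 0.9125
     = 0.17756898 / 0.9125
     = 0.1946


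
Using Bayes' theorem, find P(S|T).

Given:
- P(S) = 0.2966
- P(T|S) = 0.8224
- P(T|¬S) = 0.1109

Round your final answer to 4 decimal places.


Bayes' theorem: P(S|T) = P(T|S) × P(S) / P(T)

Step 1: Calculate P(T) using law of total probability
P(T) = P(T|S)P(S) + P(T|¬S)P(¬S)
     = 0.8224 × 0.2966 + 0.1109 × 0.7034
     = 0.24392384 + 0.07800706
     = 0.32193090

Step 2: Apply Bayes' theorem
P(S|T) = P(T|S) × P(S) / P(T)
       = 0.24392384 / 0.32193090
       = 0.7577


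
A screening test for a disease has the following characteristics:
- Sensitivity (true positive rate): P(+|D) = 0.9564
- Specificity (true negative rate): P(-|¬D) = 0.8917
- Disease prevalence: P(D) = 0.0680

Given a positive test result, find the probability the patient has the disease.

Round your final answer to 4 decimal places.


Let D = has disease, + = positive test

Given:
- P(D) = 0.0680 (prevalence)
- P(+|D) = 0.9564 (sensitivity)
- P(-|¬D) = 0.8917 (specificity)
- P(+|¬D) = 0.1083 (false positive rate = 1 - specificity)

Step 1: Find P(+)
P(+) = P(+|D)P(D) + P(+|¬D)P(¬D)
     = 0.9564 × 0.0680 + 0.1083 × 0.9320
     = 0.06503520 + 0.10093560
     = 0.16597080

Step 2: Apply Bayes' theorem for P(D|+)
P(D|+) = P(+|D)P(D) / P(+)
       = 0.06503520 / 0.16597080
       = 0.3918


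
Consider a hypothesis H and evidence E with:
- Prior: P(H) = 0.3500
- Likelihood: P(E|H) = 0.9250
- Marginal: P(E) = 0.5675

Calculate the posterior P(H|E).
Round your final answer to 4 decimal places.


Using Bayes' theorem:

P(H|E) = P(E|H) × P(H) / P(E)
       = 0.9250 × 0.3500 / 0.5675
       = 0.32375000 / 0.5675
       = 0.5705

The evidence strengthens our belief in H.
Prior: 0.3500 → Posterior: 0.5705


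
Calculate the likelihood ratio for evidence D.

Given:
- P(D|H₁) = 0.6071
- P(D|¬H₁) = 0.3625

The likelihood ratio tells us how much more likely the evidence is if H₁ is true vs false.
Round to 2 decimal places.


Likelihood Ratio (LR) = P(D|H₁) / P(D|¬H₁)

LR = 0.6071 / 0.3625
   = 1.67

The evidence is 1.67 times more likely if H₁ is true than if H₁ is false.
LR > 1, so observing D raises the odds in favor of H₁.


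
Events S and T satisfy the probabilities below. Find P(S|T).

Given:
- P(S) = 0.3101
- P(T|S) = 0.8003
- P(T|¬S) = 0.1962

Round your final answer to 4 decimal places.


Bayes' theorem: P(S|T) = P(T|S) × P(S) / P(T)

Step 1: Calculate P(T) using law of total probability
P(T) = P(T|S)P(S) + P(T|¬S)P(¬S)
     = 0.8003 × 0.3101 + 0.1962 × 0.6899
     = 0.24817303 + 0.13535838
     = 0.38353141

Step 2: Apply Bayes' theorem
P(S|T) = P(T|S) × P(S) / P(T)
       = 0.24817303 / 0.38353141
       = 0.6471


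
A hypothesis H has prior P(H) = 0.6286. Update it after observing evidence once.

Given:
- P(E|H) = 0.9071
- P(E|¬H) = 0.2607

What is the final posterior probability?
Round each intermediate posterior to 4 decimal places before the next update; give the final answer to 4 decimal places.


Sequential Bayesian updating:

Initial prior: P(H) = 0.6286

Update 1:
  P(E) = 0.9071 × 0.6286 + 0.2607 × 0.3714 = 0.57020306 + 0.09682398 = 0.66702704
  P(H|E) = 0.57020306 / 0.66702704 = 0.8548

Final posterior: 0.8548


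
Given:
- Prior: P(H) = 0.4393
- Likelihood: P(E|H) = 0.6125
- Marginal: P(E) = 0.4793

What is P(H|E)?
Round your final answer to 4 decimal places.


Using Bayes' theorem:

P(H|E) = P(E|H) × P(H) / P(E)
       = 0.6125 × 0.4393 / 0.4793
       = 0.26907125 / 0.4793
       = 0.5614

The evidence strengthens our belief in H.
Prior: 0.4393 → Posterior: 0.5614


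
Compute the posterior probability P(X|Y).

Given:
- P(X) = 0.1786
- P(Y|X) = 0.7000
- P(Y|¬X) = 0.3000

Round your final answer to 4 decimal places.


Bayes' theorem: P(X|Y) = P(Y|X) × P(X) / P(Y)

Step 1: Calculate P(Y) using law of total probability
P(Y) = P(Y|X)P(X) + P(Y|¬X)P(¬X)
     = 0.7000 × 0.1786 + 0.3000 × 0.8214
     = 0.12502000 + 0.24642000
     = 0.37144000

Step 2: Apply Bayes' theorem
P(X|Y) = P(Y|X) × P(X) / P(Y)
       = 0.12502000 / 0.37144000
       = 0.3366


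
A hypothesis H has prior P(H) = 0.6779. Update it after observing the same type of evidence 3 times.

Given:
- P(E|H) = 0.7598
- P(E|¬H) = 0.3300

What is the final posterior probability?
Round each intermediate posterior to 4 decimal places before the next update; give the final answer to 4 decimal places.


Sequential Bayesian updating:

Initial prior: P(H) = 0.6779

Update 1:
  P(E) = 0.7598 × 0.6779 + 0.3300 × 0.3221 = 0.51506842 + 0.10629300 = 0.62136142
  P(H|E) = 0.51506842 / 0.62136142 = 0.8289

Update 2:
  P(E) = 0.7598 × 0.8289 + 0.3300 × 0.1711 = 0.62979822 + 0.05646300 = 0.68626122
  P(H|E) = 0.62979822 / 0.68626122 = 0.9177

Update 3:
  P(E) = 0.7598 × 0.9177 + 0.3300 × 0.0823 = 0.69726846 + 0.02715900 = 0.72442746
  P(H|E) = 0.69726846 / 0.72442746 = 0.9625

Final posterior: 0.9625
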